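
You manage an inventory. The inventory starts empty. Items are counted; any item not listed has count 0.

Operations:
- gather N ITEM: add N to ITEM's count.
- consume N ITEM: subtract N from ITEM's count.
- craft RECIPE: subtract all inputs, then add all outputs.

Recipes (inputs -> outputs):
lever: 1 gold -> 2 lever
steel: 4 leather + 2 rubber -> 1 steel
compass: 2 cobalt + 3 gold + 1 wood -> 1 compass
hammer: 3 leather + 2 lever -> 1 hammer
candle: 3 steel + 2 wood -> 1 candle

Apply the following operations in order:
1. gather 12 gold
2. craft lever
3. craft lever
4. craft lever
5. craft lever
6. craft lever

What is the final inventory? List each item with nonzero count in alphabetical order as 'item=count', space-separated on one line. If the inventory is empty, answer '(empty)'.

Answer: gold=7 lever=10

Derivation:
After 1 (gather 12 gold): gold=12
After 2 (craft lever): gold=11 lever=2
After 3 (craft lever): gold=10 lever=4
After 4 (craft lever): gold=9 lever=6
After 5 (craft lever): gold=8 lever=8
After 6 (craft lever): gold=7 lever=10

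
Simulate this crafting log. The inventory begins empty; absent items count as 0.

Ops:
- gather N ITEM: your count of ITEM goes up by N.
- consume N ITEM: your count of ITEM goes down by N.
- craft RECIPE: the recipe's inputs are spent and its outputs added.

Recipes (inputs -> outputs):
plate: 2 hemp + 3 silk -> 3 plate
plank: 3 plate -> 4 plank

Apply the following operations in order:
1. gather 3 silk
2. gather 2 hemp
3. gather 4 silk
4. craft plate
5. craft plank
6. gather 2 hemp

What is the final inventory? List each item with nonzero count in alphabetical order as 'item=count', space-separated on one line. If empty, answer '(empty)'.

Answer: hemp=2 plank=4 silk=4

Derivation:
After 1 (gather 3 silk): silk=3
After 2 (gather 2 hemp): hemp=2 silk=3
After 3 (gather 4 silk): hemp=2 silk=7
After 4 (craft plate): plate=3 silk=4
After 5 (craft plank): plank=4 silk=4
After 6 (gather 2 hemp): hemp=2 plank=4 silk=4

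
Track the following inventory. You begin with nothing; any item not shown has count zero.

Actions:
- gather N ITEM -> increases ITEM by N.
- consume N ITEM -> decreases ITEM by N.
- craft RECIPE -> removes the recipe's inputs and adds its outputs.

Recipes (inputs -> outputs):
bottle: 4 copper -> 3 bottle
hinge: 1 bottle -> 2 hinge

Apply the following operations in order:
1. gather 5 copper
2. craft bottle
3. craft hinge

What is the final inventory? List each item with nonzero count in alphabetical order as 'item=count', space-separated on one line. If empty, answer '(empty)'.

Answer: bottle=2 copper=1 hinge=2

Derivation:
After 1 (gather 5 copper): copper=5
After 2 (craft bottle): bottle=3 copper=1
After 3 (craft hinge): bottle=2 copper=1 hinge=2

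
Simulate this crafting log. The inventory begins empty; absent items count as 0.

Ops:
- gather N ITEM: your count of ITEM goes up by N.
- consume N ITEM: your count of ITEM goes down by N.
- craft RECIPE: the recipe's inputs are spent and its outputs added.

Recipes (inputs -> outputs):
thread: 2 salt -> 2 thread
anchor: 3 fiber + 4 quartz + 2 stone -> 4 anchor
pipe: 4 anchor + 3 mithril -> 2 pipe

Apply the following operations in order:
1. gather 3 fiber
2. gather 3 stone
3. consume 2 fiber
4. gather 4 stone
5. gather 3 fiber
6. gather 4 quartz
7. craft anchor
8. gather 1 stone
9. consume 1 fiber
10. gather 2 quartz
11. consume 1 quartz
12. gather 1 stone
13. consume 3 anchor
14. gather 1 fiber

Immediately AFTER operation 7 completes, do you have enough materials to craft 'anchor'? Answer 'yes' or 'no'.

Answer: no

Derivation:
After 1 (gather 3 fiber): fiber=3
After 2 (gather 3 stone): fiber=3 stone=3
After 3 (consume 2 fiber): fiber=1 stone=3
After 4 (gather 4 stone): fiber=1 stone=7
After 5 (gather 3 fiber): fiber=4 stone=7
After 6 (gather 4 quartz): fiber=4 quartz=4 stone=7
After 7 (craft anchor): anchor=4 fiber=1 stone=5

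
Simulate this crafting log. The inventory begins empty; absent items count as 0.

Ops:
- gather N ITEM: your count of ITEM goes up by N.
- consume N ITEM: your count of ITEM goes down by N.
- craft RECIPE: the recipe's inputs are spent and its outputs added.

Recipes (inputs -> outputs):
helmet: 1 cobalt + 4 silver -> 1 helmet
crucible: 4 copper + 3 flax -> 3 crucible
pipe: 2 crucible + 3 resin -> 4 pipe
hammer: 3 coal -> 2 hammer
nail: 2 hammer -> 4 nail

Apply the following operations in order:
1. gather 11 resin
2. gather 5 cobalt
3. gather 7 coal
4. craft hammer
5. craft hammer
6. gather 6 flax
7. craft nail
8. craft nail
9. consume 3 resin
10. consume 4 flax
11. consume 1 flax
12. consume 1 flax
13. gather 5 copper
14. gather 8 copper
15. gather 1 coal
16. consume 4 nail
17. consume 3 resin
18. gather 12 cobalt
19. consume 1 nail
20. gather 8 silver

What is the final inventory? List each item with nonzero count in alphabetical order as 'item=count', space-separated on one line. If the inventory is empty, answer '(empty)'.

After 1 (gather 11 resin): resin=11
After 2 (gather 5 cobalt): cobalt=5 resin=11
After 3 (gather 7 coal): coal=7 cobalt=5 resin=11
After 4 (craft hammer): coal=4 cobalt=5 hammer=2 resin=11
After 5 (craft hammer): coal=1 cobalt=5 hammer=4 resin=11
After 6 (gather 6 flax): coal=1 cobalt=5 flax=6 hammer=4 resin=11
After 7 (craft nail): coal=1 cobalt=5 flax=6 hammer=2 nail=4 resin=11
After 8 (craft nail): coal=1 cobalt=5 flax=6 nail=8 resin=11
After 9 (consume 3 resin): coal=1 cobalt=5 flax=6 nail=8 resin=8
After 10 (consume 4 flax): coal=1 cobalt=5 flax=2 nail=8 resin=8
After 11 (consume 1 flax): coal=1 cobalt=5 flax=1 nail=8 resin=8
After 12 (consume 1 flax): coal=1 cobalt=5 nail=8 resin=8
After 13 (gather 5 copper): coal=1 cobalt=5 copper=5 nail=8 resin=8
After 14 (gather 8 copper): coal=1 cobalt=5 copper=13 nail=8 resin=8
After 15 (gather 1 coal): coal=2 cobalt=5 copper=13 nail=8 resin=8
After 16 (consume 4 nail): coal=2 cobalt=5 copper=13 nail=4 resin=8
After 17 (consume 3 resin): coal=2 cobalt=5 copper=13 nail=4 resin=5
After 18 (gather 12 cobalt): coal=2 cobalt=17 copper=13 nail=4 resin=5
After 19 (consume 1 nail): coal=2 cobalt=17 copper=13 nail=3 resin=5
After 20 (gather 8 silver): coal=2 cobalt=17 copper=13 nail=3 resin=5 silver=8

Answer: coal=2 cobalt=17 copper=13 nail=3 resin=5 silver=8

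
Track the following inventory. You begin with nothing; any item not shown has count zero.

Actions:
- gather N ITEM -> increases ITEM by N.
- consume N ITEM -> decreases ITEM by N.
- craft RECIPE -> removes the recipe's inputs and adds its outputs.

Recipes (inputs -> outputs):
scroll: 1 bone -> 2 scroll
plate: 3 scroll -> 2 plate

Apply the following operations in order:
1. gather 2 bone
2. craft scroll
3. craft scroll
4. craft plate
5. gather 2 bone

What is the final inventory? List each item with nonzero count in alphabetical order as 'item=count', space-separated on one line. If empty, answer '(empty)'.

After 1 (gather 2 bone): bone=2
After 2 (craft scroll): bone=1 scroll=2
After 3 (craft scroll): scroll=4
After 4 (craft plate): plate=2 scroll=1
After 5 (gather 2 bone): bone=2 plate=2 scroll=1

Answer: bone=2 plate=2 scroll=1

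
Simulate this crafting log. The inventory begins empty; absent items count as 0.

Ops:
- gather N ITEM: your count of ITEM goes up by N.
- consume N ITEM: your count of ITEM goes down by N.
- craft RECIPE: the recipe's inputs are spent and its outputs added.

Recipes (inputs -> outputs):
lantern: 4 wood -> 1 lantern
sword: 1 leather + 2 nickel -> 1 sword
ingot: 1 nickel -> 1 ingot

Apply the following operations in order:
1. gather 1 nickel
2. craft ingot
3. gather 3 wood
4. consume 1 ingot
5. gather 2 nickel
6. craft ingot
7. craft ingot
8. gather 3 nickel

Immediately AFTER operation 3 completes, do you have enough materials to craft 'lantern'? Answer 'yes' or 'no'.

After 1 (gather 1 nickel): nickel=1
After 2 (craft ingot): ingot=1
After 3 (gather 3 wood): ingot=1 wood=3

Answer: no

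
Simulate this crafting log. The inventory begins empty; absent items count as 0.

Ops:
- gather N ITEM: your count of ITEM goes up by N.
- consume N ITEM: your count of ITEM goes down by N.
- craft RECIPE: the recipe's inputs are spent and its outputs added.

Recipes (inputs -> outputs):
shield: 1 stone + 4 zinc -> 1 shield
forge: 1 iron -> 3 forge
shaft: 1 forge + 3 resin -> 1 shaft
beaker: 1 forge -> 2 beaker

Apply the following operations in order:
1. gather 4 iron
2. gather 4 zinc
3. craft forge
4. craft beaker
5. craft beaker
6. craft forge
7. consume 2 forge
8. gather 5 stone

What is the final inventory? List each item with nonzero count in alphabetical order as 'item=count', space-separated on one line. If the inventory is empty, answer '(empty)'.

After 1 (gather 4 iron): iron=4
After 2 (gather 4 zinc): iron=4 zinc=4
After 3 (craft forge): forge=3 iron=3 zinc=4
After 4 (craft beaker): beaker=2 forge=2 iron=3 zinc=4
After 5 (craft beaker): beaker=4 forge=1 iron=3 zinc=4
After 6 (craft forge): beaker=4 forge=4 iron=2 zinc=4
After 7 (consume 2 forge): beaker=4 forge=2 iron=2 zinc=4
After 8 (gather 5 stone): beaker=4 forge=2 iron=2 stone=5 zinc=4

Answer: beaker=4 forge=2 iron=2 stone=5 zinc=4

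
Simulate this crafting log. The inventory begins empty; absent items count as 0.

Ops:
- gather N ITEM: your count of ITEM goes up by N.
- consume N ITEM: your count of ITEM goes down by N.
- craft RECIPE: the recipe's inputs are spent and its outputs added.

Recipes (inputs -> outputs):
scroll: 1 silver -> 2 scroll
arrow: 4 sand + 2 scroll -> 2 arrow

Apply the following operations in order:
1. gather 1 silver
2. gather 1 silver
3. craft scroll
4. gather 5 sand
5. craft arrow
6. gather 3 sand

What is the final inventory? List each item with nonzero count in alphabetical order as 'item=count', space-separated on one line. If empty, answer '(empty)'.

After 1 (gather 1 silver): silver=1
After 2 (gather 1 silver): silver=2
After 3 (craft scroll): scroll=2 silver=1
After 4 (gather 5 sand): sand=5 scroll=2 silver=1
After 5 (craft arrow): arrow=2 sand=1 silver=1
After 6 (gather 3 sand): arrow=2 sand=4 silver=1

Answer: arrow=2 sand=4 silver=1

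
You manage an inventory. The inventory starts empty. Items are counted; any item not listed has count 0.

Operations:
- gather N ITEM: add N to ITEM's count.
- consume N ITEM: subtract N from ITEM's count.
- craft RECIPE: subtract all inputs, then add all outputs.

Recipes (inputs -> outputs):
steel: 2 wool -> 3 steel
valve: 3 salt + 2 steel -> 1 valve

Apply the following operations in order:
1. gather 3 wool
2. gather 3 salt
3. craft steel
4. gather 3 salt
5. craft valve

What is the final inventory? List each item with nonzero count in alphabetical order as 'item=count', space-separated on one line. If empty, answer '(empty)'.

After 1 (gather 3 wool): wool=3
After 2 (gather 3 salt): salt=3 wool=3
After 3 (craft steel): salt=3 steel=3 wool=1
After 4 (gather 3 salt): salt=6 steel=3 wool=1
After 5 (craft valve): salt=3 steel=1 valve=1 wool=1

Answer: salt=3 steel=1 valve=1 wool=1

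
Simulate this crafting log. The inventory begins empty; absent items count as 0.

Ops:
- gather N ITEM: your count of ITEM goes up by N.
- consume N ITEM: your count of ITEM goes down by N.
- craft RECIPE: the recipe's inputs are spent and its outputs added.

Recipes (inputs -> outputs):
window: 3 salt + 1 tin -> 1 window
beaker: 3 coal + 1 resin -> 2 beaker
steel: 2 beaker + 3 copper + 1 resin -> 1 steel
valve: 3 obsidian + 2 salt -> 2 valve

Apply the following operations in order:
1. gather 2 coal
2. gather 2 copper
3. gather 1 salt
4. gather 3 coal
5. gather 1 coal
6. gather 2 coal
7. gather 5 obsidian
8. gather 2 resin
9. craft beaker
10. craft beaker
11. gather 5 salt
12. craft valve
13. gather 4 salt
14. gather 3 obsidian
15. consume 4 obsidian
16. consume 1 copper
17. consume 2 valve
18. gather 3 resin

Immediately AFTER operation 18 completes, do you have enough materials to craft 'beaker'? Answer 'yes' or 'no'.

After 1 (gather 2 coal): coal=2
After 2 (gather 2 copper): coal=2 copper=2
After 3 (gather 1 salt): coal=2 copper=2 salt=1
After 4 (gather 3 coal): coal=5 copper=2 salt=1
After 5 (gather 1 coal): coal=6 copper=2 salt=1
After 6 (gather 2 coal): coal=8 copper=2 salt=1
After 7 (gather 5 obsidian): coal=8 copper=2 obsidian=5 salt=1
After 8 (gather 2 resin): coal=8 copper=2 obsidian=5 resin=2 salt=1
After 9 (craft beaker): beaker=2 coal=5 copper=2 obsidian=5 resin=1 salt=1
After 10 (craft beaker): beaker=4 coal=2 copper=2 obsidian=5 salt=1
After 11 (gather 5 salt): beaker=4 coal=2 copper=2 obsidian=5 salt=6
After 12 (craft valve): beaker=4 coal=2 copper=2 obsidian=2 salt=4 valve=2
After 13 (gather 4 salt): beaker=4 coal=2 copper=2 obsidian=2 salt=8 valve=2
After 14 (gather 3 obsidian): beaker=4 coal=2 copper=2 obsidian=5 salt=8 valve=2
After 15 (consume 4 obsidian): beaker=4 coal=2 copper=2 obsidian=1 salt=8 valve=2
After 16 (consume 1 copper): beaker=4 coal=2 copper=1 obsidian=1 salt=8 valve=2
After 17 (consume 2 valve): beaker=4 coal=2 copper=1 obsidian=1 salt=8
After 18 (gather 3 resin): beaker=4 coal=2 copper=1 obsidian=1 resin=3 salt=8

Answer: no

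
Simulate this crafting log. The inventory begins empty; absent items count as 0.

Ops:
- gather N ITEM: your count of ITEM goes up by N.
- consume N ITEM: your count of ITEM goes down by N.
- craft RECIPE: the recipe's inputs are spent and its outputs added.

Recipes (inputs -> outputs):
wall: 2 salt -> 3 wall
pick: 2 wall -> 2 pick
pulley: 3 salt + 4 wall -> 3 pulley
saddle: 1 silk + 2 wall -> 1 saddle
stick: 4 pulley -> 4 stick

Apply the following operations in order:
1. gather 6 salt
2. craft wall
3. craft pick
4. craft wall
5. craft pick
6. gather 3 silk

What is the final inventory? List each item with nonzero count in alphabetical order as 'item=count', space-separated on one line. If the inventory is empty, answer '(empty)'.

After 1 (gather 6 salt): salt=6
After 2 (craft wall): salt=4 wall=3
After 3 (craft pick): pick=2 salt=4 wall=1
After 4 (craft wall): pick=2 salt=2 wall=4
After 5 (craft pick): pick=4 salt=2 wall=2
After 6 (gather 3 silk): pick=4 salt=2 silk=3 wall=2

Answer: pick=4 salt=2 silk=3 wall=2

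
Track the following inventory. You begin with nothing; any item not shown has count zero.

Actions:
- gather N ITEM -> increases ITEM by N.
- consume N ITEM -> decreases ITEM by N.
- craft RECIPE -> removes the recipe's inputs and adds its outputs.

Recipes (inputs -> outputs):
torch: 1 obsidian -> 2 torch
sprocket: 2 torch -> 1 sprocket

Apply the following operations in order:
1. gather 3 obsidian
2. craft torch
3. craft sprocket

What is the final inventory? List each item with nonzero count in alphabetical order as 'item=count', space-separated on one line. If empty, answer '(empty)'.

Answer: obsidian=2 sprocket=1

Derivation:
After 1 (gather 3 obsidian): obsidian=3
After 2 (craft torch): obsidian=2 torch=2
After 3 (craft sprocket): obsidian=2 sprocket=1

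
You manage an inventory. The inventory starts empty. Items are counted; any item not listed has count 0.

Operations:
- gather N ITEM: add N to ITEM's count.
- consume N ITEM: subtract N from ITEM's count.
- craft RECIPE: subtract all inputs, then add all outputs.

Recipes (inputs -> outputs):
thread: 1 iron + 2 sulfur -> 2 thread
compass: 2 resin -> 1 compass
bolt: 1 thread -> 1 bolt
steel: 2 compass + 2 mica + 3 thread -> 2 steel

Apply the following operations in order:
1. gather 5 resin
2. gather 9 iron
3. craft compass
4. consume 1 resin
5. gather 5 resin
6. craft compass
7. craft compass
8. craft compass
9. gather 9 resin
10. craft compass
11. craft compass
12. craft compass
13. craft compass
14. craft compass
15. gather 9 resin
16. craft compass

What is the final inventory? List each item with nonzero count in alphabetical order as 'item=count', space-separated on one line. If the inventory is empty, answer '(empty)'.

Answer: compass=10 iron=9 resin=7

Derivation:
After 1 (gather 5 resin): resin=5
After 2 (gather 9 iron): iron=9 resin=5
After 3 (craft compass): compass=1 iron=9 resin=3
After 4 (consume 1 resin): compass=1 iron=9 resin=2
After 5 (gather 5 resin): compass=1 iron=9 resin=7
After 6 (craft compass): compass=2 iron=9 resin=5
After 7 (craft compass): compass=3 iron=9 resin=3
After 8 (craft compass): compass=4 iron=9 resin=1
After 9 (gather 9 resin): compass=4 iron=9 resin=10
After 10 (craft compass): compass=5 iron=9 resin=8
After 11 (craft compass): compass=6 iron=9 resin=6
After 12 (craft compass): compass=7 iron=9 resin=4
After 13 (craft compass): compass=8 iron=9 resin=2
After 14 (craft compass): compass=9 iron=9
After 15 (gather 9 resin): compass=9 iron=9 resin=9
After 16 (craft compass): compass=10 iron=9 resin=7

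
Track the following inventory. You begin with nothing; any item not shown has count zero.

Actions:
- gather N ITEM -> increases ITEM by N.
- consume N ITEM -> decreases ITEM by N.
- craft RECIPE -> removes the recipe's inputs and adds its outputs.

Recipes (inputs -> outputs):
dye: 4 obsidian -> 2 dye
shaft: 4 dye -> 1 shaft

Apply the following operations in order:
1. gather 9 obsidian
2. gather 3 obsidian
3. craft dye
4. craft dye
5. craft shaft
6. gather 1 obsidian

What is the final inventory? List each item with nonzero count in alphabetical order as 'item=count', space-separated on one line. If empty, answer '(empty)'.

Answer: obsidian=5 shaft=1

Derivation:
After 1 (gather 9 obsidian): obsidian=9
After 2 (gather 3 obsidian): obsidian=12
After 3 (craft dye): dye=2 obsidian=8
After 4 (craft dye): dye=4 obsidian=4
After 5 (craft shaft): obsidian=4 shaft=1
After 6 (gather 1 obsidian): obsidian=5 shaft=1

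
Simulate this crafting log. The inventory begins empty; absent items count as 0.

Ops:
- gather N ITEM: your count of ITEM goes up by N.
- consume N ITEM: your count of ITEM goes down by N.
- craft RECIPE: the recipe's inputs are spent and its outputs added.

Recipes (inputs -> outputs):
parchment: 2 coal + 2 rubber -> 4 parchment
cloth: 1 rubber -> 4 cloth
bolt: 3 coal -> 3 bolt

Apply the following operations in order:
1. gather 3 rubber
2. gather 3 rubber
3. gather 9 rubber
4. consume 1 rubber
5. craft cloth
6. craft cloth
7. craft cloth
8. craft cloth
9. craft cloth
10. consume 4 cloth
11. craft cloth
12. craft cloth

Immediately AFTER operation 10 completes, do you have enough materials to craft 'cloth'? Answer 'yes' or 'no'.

Answer: yes

Derivation:
After 1 (gather 3 rubber): rubber=3
After 2 (gather 3 rubber): rubber=6
After 3 (gather 9 rubber): rubber=15
After 4 (consume 1 rubber): rubber=14
After 5 (craft cloth): cloth=4 rubber=13
After 6 (craft cloth): cloth=8 rubber=12
After 7 (craft cloth): cloth=12 rubber=11
After 8 (craft cloth): cloth=16 rubber=10
After 9 (craft cloth): cloth=20 rubber=9
After 10 (consume 4 cloth): cloth=16 rubber=9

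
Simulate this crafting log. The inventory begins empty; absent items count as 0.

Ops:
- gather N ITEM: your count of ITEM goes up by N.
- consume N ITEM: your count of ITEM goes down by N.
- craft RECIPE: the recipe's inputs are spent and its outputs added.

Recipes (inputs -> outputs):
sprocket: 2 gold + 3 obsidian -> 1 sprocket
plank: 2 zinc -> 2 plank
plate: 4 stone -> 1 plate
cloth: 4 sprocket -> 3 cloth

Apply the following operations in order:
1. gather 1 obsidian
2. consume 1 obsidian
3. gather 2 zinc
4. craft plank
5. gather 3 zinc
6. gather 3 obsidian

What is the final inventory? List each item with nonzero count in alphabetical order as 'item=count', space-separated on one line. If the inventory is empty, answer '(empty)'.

After 1 (gather 1 obsidian): obsidian=1
After 2 (consume 1 obsidian): (empty)
After 3 (gather 2 zinc): zinc=2
After 4 (craft plank): plank=2
After 5 (gather 3 zinc): plank=2 zinc=3
After 6 (gather 3 obsidian): obsidian=3 plank=2 zinc=3

Answer: obsidian=3 plank=2 zinc=3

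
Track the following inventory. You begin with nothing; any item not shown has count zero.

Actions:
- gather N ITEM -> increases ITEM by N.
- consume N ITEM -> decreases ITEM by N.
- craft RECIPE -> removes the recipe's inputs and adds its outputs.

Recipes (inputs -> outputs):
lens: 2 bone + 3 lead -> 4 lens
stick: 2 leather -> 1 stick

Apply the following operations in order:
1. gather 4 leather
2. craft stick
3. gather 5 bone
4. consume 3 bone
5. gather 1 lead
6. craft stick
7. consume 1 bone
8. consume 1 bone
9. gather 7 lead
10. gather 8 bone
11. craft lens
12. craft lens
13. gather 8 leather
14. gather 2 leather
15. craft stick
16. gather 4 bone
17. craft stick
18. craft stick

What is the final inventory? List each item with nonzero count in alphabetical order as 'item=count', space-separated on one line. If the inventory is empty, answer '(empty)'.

After 1 (gather 4 leather): leather=4
After 2 (craft stick): leather=2 stick=1
After 3 (gather 5 bone): bone=5 leather=2 stick=1
After 4 (consume 3 bone): bone=2 leather=2 stick=1
After 5 (gather 1 lead): bone=2 lead=1 leather=2 stick=1
After 6 (craft stick): bone=2 lead=1 stick=2
After 7 (consume 1 bone): bone=1 lead=1 stick=2
After 8 (consume 1 bone): lead=1 stick=2
After 9 (gather 7 lead): lead=8 stick=2
After 10 (gather 8 bone): bone=8 lead=8 stick=2
After 11 (craft lens): bone=6 lead=5 lens=4 stick=2
After 12 (craft lens): bone=4 lead=2 lens=8 stick=2
After 13 (gather 8 leather): bone=4 lead=2 leather=8 lens=8 stick=2
After 14 (gather 2 leather): bone=4 lead=2 leather=10 lens=8 stick=2
After 15 (craft stick): bone=4 lead=2 leather=8 lens=8 stick=3
After 16 (gather 4 bone): bone=8 lead=2 leather=8 lens=8 stick=3
After 17 (craft stick): bone=8 lead=2 leather=6 lens=8 stick=4
After 18 (craft stick): bone=8 lead=2 leather=4 lens=8 stick=5

Answer: bone=8 lead=2 leather=4 lens=8 stick=5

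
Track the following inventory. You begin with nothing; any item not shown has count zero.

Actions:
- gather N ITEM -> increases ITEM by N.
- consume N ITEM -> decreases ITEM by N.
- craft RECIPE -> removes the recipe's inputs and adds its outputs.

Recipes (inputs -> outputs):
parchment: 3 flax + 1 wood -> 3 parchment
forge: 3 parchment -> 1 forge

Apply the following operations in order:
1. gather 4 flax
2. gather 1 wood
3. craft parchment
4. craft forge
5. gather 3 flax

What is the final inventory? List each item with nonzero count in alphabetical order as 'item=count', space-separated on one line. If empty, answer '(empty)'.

Answer: flax=4 forge=1

Derivation:
After 1 (gather 4 flax): flax=4
After 2 (gather 1 wood): flax=4 wood=1
After 3 (craft parchment): flax=1 parchment=3
After 4 (craft forge): flax=1 forge=1
After 5 (gather 3 flax): flax=4 forge=1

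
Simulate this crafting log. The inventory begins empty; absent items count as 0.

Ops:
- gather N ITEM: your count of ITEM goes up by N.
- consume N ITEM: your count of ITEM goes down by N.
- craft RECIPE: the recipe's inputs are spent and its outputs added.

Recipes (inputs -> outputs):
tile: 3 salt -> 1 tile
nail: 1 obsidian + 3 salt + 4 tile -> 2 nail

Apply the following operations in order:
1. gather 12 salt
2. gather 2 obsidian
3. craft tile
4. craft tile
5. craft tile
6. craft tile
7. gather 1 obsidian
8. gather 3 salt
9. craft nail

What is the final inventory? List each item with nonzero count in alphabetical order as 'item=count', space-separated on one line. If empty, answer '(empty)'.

Answer: nail=2 obsidian=2

Derivation:
After 1 (gather 12 salt): salt=12
After 2 (gather 2 obsidian): obsidian=2 salt=12
After 3 (craft tile): obsidian=2 salt=9 tile=1
After 4 (craft tile): obsidian=2 salt=6 tile=2
After 5 (craft tile): obsidian=2 salt=3 tile=3
After 6 (craft tile): obsidian=2 tile=4
After 7 (gather 1 obsidian): obsidian=3 tile=4
After 8 (gather 3 salt): obsidian=3 salt=3 tile=4
After 9 (craft nail): nail=2 obsidian=2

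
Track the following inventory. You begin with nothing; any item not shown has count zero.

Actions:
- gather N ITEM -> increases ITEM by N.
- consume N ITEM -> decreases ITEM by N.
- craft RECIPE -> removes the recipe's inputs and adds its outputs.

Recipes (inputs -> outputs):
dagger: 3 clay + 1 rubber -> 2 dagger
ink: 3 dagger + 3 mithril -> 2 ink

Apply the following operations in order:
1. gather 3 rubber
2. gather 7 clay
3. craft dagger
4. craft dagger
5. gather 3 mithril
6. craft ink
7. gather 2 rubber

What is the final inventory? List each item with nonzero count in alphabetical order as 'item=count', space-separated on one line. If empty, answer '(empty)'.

After 1 (gather 3 rubber): rubber=3
After 2 (gather 7 clay): clay=7 rubber=3
After 3 (craft dagger): clay=4 dagger=2 rubber=2
After 4 (craft dagger): clay=1 dagger=4 rubber=1
After 5 (gather 3 mithril): clay=1 dagger=4 mithril=3 rubber=1
After 6 (craft ink): clay=1 dagger=1 ink=2 rubber=1
After 7 (gather 2 rubber): clay=1 dagger=1 ink=2 rubber=3

Answer: clay=1 dagger=1 ink=2 rubber=3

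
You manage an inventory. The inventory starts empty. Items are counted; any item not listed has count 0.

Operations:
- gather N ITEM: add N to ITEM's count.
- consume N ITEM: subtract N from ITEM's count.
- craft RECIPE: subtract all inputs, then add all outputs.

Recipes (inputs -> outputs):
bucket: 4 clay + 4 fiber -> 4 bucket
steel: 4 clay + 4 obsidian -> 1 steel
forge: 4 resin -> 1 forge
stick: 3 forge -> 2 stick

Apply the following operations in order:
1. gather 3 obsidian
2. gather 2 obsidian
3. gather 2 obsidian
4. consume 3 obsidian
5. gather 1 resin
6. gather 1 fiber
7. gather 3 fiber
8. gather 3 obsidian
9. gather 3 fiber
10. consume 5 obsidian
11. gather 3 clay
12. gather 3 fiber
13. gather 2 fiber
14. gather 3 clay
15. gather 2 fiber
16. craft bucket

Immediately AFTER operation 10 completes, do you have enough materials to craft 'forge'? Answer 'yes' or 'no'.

After 1 (gather 3 obsidian): obsidian=3
After 2 (gather 2 obsidian): obsidian=5
After 3 (gather 2 obsidian): obsidian=7
After 4 (consume 3 obsidian): obsidian=4
After 5 (gather 1 resin): obsidian=4 resin=1
After 6 (gather 1 fiber): fiber=1 obsidian=4 resin=1
After 7 (gather 3 fiber): fiber=4 obsidian=4 resin=1
After 8 (gather 3 obsidian): fiber=4 obsidian=7 resin=1
After 9 (gather 3 fiber): fiber=7 obsidian=7 resin=1
After 10 (consume 5 obsidian): fiber=7 obsidian=2 resin=1

Answer: no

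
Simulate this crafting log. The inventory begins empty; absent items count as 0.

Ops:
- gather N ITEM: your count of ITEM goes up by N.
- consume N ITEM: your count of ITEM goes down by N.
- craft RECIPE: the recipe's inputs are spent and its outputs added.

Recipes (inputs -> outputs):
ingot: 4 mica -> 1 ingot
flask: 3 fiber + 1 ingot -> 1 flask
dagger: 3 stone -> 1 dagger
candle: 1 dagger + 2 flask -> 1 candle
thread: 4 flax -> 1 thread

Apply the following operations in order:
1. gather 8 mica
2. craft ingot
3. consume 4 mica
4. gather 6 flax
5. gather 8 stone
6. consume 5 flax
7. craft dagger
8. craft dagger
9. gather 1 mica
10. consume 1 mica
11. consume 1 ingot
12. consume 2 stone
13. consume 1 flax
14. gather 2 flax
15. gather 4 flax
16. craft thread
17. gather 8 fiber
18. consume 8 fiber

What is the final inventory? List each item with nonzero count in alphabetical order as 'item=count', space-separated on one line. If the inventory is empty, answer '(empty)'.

After 1 (gather 8 mica): mica=8
After 2 (craft ingot): ingot=1 mica=4
After 3 (consume 4 mica): ingot=1
After 4 (gather 6 flax): flax=6 ingot=1
After 5 (gather 8 stone): flax=6 ingot=1 stone=8
After 6 (consume 5 flax): flax=1 ingot=1 stone=8
After 7 (craft dagger): dagger=1 flax=1 ingot=1 stone=5
After 8 (craft dagger): dagger=2 flax=1 ingot=1 stone=2
After 9 (gather 1 mica): dagger=2 flax=1 ingot=1 mica=1 stone=2
After 10 (consume 1 mica): dagger=2 flax=1 ingot=1 stone=2
After 11 (consume 1 ingot): dagger=2 flax=1 stone=2
After 12 (consume 2 stone): dagger=2 flax=1
After 13 (consume 1 flax): dagger=2
After 14 (gather 2 flax): dagger=2 flax=2
After 15 (gather 4 flax): dagger=2 flax=6
After 16 (craft thread): dagger=2 flax=2 thread=1
After 17 (gather 8 fiber): dagger=2 fiber=8 flax=2 thread=1
After 18 (consume 8 fiber): dagger=2 flax=2 thread=1

Answer: dagger=2 flax=2 thread=1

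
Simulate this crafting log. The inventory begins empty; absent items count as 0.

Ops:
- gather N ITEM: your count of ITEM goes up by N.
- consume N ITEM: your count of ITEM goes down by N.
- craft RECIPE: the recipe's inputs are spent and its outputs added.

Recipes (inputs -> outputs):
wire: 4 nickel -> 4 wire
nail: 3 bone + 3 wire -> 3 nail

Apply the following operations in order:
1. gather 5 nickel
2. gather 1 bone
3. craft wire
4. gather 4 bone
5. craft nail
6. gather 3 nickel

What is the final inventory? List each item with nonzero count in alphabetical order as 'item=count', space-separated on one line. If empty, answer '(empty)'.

Answer: bone=2 nail=3 nickel=4 wire=1

Derivation:
After 1 (gather 5 nickel): nickel=5
After 2 (gather 1 bone): bone=1 nickel=5
After 3 (craft wire): bone=1 nickel=1 wire=4
After 4 (gather 4 bone): bone=5 nickel=1 wire=4
After 5 (craft nail): bone=2 nail=3 nickel=1 wire=1
After 6 (gather 3 nickel): bone=2 nail=3 nickel=4 wire=1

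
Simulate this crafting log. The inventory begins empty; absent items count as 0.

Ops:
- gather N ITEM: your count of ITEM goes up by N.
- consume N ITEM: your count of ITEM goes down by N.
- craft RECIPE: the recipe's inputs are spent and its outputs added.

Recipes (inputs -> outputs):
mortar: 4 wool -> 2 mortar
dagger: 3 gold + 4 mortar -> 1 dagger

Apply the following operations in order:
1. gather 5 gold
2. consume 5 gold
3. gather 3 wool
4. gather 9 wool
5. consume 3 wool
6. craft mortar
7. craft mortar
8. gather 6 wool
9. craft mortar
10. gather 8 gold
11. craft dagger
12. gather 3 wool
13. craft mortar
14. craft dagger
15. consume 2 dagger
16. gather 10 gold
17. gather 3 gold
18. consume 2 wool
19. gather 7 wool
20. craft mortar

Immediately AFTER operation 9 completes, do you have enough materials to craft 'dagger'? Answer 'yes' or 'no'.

Answer: no

Derivation:
After 1 (gather 5 gold): gold=5
After 2 (consume 5 gold): (empty)
After 3 (gather 3 wool): wool=3
After 4 (gather 9 wool): wool=12
After 5 (consume 3 wool): wool=9
After 6 (craft mortar): mortar=2 wool=5
After 7 (craft mortar): mortar=4 wool=1
After 8 (gather 6 wool): mortar=4 wool=7
After 9 (craft mortar): mortar=6 wool=3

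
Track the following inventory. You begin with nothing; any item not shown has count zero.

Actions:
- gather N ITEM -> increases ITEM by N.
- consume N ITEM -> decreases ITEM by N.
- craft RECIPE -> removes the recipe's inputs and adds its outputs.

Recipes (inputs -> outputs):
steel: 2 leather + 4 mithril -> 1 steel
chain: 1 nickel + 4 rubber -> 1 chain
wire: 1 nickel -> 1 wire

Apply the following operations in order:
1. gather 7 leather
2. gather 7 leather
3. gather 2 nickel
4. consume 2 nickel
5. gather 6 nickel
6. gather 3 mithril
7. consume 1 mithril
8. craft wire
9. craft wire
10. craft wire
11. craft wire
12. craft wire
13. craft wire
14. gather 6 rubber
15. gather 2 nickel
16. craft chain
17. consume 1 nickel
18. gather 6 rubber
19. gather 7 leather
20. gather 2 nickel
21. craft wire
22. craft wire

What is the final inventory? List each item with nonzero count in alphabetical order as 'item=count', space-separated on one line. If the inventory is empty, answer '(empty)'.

Answer: chain=1 leather=21 mithril=2 rubber=8 wire=8

Derivation:
After 1 (gather 7 leather): leather=7
After 2 (gather 7 leather): leather=14
After 3 (gather 2 nickel): leather=14 nickel=2
After 4 (consume 2 nickel): leather=14
After 5 (gather 6 nickel): leather=14 nickel=6
After 6 (gather 3 mithril): leather=14 mithril=3 nickel=6
After 7 (consume 1 mithril): leather=14 mithril=2 nickel=6
After 8 (craft wire): leather=14 mithril=2 nickel=5 wire=1
After 9 (craft wire): leather=14 mithril=2 nickel=4 wire=2
After 10 (craft wire): leather=14 mithril=2 nickel=3 wire=3
After 11 (craft wire): leather=14 mithril=2 nickel=2 wire=4
After 12 (craft wire): leather=14 mithril=2 nickel=1 wire=5
After 13 (craft wire): leather=14 mithril=2 wire=6
After 14 (gather 6 rubber): leather=14 mithril=2 rubber=6 wire=6
After 15 (gather 2 nickel): leather=14 mithril=2 nickel=2 rubber=6 wire=6
After 16 (craft chain): chain=1 leather=14 mithril=2 nickel=1 rubber=2 wire=6
After 17 (consume 1 nickel): chain=1 leather=14 mithril=2 rubber=2 wire=6
After 18 (gather 6 rubber): chain=1 leather=14 mithril=2 rubber=8 wire=6
After 19 (gather 7 leather): chain=1 leather=21 mithril=2 rubber=8 wire=6
After 20 (gather 2 nickel): chain=1 leather=21 mithril=2 nickel=2 rubber=8 wire=6
After 21 (craft wire): chain=1 leather=21 mithril=2 nickel=1 rubber=8 wire=7
After 22 (craft wire): chain=1 leather=21 mithril=2 rubber=8 wire=8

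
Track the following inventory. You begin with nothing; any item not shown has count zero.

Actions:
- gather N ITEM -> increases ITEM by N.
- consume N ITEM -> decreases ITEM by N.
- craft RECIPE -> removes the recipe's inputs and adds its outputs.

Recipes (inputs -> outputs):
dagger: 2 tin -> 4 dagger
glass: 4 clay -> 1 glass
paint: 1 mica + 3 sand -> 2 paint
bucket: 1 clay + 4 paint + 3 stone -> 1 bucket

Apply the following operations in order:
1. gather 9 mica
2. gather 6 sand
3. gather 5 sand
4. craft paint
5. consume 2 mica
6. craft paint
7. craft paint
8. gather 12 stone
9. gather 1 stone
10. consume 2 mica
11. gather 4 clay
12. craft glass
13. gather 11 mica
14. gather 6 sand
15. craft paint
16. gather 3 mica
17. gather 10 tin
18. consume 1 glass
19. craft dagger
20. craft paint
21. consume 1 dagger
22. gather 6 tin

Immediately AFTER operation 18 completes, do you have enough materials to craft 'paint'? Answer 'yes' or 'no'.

Answer: yes

Derivation:
After 1 (gather 9 mica): mica=9
After 2 (gather 6 sand): mica=9 sand=6
After 3 (gather 5 sand): mica=9 sand=11
After 4 (craft paint): mica=8 paint=2 sand=8
After 5 (consume 2 mica): mica=6 paint=2 sand=8
After 6 (craft paint): mica=5 paint=4 sand=5
After 7 (craft paint): mica=4 paint=6 sand=2
After 8 (gather 12 stone): mica=4 paint=6 sand=2 stone=12
After 9 (gather 1 stone): mica=4 paint=6 sand=2 stone=13
After 10 (consume 2 mica): mica=2 paint=6 sand=2 stone=13
After 11 (gather 4 clay): clay=4 mica=2 paint=6 sand=2 stone=13
After 12 (craft glass): glass=1 mica=2 paint=6 sand=2 stone=13
After 13 (gather 11 mica): glass=1 mica=13 paint=6 sand=2 stone=13
After 14 (gather 6 sand): glass=1 mica=13 paint=6 sand=8 stone=13
After 15 (craft paint): glass=1 mica=12 paint=8 sand=5 stone=13
After 16 (gather 3 mica): glass=1 mica=15 paint=8 sand=5 stone=13
After 17 (gather 10 tin): glass=1 mica=15 paint=8 sand=5 stone=13 tin=10
After 18 (consume 1 glass): mica=15 paint=8 sand=5 stone=13 tin=10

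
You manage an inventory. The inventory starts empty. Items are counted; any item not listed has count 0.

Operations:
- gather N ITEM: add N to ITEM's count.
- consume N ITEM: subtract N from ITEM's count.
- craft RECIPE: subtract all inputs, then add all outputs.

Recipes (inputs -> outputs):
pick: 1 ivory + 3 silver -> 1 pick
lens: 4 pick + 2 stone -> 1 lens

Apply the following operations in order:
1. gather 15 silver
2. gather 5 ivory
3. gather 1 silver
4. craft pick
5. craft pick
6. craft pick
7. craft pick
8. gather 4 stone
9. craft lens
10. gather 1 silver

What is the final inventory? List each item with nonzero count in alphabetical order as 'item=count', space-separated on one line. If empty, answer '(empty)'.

After 1 (gather 15 silver): silver=15
After 2 (gather 5 ivory): ivory=5 silver=15
After 3 (gather 1 silver): ivory=5 silver=16
After 4 (craft pick): ivory=4 pick=1 silver=13
After 5 (craft pick): ivory=3 pick=2 silver=10
After 6 (craft pick): ivory=2 pick=3 silver=7
After 7 (craft pick): ivory=1 pick=4 silver=4
After 8 (gather 4 stone): ivory=1 pick=4 silver=4 stone=4
After 9 (craft lens): ivory=1 lens=1 silver=4 stone=2
After 10 (gather 1 silver): ivory=1 lens=1 silver=5 stone=2

Answer: ivory=1 lens=1 silver=5 stone=2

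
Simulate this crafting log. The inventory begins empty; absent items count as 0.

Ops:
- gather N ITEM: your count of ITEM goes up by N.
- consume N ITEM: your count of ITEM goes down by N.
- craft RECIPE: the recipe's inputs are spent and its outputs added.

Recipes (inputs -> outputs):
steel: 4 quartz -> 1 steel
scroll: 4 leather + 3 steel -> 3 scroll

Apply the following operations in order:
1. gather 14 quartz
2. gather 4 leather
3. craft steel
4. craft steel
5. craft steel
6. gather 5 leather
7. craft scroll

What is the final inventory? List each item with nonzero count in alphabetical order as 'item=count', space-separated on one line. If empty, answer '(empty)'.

After 1 (gather 14 quartz): quartz=14
After 2 (gather 4 leather): leather=4 quartz=14
After 3 (craft steel): leather=4 quartz=10 steel=1
After 4 (craft steel): leather=4 quartz=6 steel=2
After 5 (craft steel): leather=4 quartz=2 steel=3
After 6 (gather 5 leather): leather=9 quartz=2 steel=3
After 7 (craft scroll): leather=5 quartz=2 scroll=3

Answer: leather=5 quartz=2 scroll=3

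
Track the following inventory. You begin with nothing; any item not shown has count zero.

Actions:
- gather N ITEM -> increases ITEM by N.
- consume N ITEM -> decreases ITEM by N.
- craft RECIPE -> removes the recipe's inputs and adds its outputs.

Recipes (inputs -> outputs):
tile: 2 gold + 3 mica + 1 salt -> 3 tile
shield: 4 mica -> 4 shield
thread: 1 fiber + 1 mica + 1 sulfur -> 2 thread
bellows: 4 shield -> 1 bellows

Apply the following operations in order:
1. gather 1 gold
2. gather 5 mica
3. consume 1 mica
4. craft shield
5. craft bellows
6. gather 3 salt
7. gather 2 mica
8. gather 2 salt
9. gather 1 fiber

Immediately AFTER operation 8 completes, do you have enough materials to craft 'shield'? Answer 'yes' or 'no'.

After 1 (gather 1 gold): gold=1
After 2 (gather 5 mica): gold=1 mica=5
After 3 (consume 1 mica): gold=1 mica=4
After 4 (craft shield): gold=1 shield=4
After 5 (craft bellows): bellows=1 gold=1
After 6 (gather 3 salt): bellows=1 gold=1 salt=3
After 7 (gather 2 mica): bellows=1 gold=1 mica=2 salt=3
After 8 (gather 2 salt): bellows=1 gold=1 mica=2 salt=5

Answer: no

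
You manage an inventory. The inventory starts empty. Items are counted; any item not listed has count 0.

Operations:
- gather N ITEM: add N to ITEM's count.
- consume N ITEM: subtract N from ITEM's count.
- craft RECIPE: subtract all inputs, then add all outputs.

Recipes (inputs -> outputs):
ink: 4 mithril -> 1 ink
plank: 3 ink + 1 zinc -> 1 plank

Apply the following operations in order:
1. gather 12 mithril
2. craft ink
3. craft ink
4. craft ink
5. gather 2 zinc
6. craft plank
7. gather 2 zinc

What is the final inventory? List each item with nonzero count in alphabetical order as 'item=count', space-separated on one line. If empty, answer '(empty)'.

Answer: plank=1 zinc=3

Derivation:
After 1 (gather 12 mithril): mithril=12
After 2 (craft ink): ink=1 mithril=8
After 3 (craft ink): ink=2 mithril=4
After 4 (craft ink): ink=3
After 5 (gather 2 zinc): ink=3 zinc=2
After 6 (craft plank): plank=1 zinc=1
After 7 (gather 2 zinc): plank=1 zinc=3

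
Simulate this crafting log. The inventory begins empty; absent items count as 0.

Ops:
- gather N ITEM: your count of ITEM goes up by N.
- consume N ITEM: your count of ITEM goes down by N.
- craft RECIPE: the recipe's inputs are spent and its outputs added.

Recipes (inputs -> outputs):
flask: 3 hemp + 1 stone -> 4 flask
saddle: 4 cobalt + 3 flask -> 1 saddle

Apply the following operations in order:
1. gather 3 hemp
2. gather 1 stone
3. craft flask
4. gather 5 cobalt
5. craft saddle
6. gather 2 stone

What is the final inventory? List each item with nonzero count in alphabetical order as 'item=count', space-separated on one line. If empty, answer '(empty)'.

After 1 (gather 3 hemp): hemp=3
After 2 (gather 1 stone): hemp=3 stone=1
After 3 (craft flask): flask=4
After 4 (gather 5 cobalt): cobalt=5 flask=4
After 5 (craft saddle): cobalt=1 flask=1 saddle=1
After 6 (gather 2 stone): cobalt=1 flask=1 saddle=1 stone=2

Answer: cobalt=1 flask=1 saddle=1 stone=2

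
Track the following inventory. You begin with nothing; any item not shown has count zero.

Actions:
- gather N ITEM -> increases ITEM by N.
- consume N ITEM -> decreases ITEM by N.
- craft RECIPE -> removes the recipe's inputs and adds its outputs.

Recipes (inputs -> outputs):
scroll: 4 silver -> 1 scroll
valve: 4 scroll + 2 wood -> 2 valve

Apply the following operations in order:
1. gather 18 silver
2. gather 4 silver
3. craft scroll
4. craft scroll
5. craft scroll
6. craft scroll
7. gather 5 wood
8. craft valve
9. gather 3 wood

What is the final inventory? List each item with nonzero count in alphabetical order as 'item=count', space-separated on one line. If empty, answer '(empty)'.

After 1 (gather 18 silver): silver=18
After 2 (gather 4 silver): silver=22
After 3 (craft scroll): scroll=1 silver=18
After 4 (craft scroll): scroll=2 silver=14
After 5 (craft scroll): scroll=3 silver=10
After 6 (craft scroll): scroll=4 silver=6
After 7 (gather 5 wood): scroll=4 silver=6 wood=5
After 8 (craft valve): silver=6 valve=2 wood=3
After 9 (gather 3 wood): silver=6 valve=2 wood=6

Answer: silver=6 valve=2 wood=6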